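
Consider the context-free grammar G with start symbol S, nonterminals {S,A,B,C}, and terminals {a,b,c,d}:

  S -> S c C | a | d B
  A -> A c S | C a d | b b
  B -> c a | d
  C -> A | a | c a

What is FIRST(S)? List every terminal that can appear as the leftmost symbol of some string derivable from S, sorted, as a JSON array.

FIRST sets, iterate to fixpoint:
[1]
  A via A→b b: +{b}
  B via B→c a: +{c}
  B via B→d: +{d}
  C via C→A: +{b}
  C via C→a: +{a}
  C via C→c a: +{c}
  S via S→a: +{a}
  S via S→d B: +{d}
  FIRST(S)={a,d}  FIRST(A)={b}  FIRST(B)={c,d}  FIRST(C)={a,b,c}
[2]
  A via A→C a d: +{a,c}
  FIRST(S)={a,d}  FIRST(A)={a,b,c}  FIRST(B)={c,d}  FIRST(C)={a,b,c}
[3] done
  FIRST(S)={a,d}  FIRST(A)={a,b,c}  FIRST(B)={c,d}  FIRST(C)={a,b,c}

FIRST(S) = ["a", "d"]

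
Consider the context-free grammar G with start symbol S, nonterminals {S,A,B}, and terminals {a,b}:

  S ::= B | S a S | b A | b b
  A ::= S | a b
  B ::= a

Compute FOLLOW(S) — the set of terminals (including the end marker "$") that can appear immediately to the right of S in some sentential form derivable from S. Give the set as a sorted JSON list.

FIRST iteration:
iter 1:
  A via A→a b: +{a}
  B via B→a: +{a}
  S via S→B: +{a}
  S via S→b A: +{b}
  FIRST(S)={a,b}  FIRST(A)={a}  FIRST(B)={a}
iter 2:
  A via A→S: +{b}
  FIRST(S)={a,b}  FIRST(A)={a,b}  FIRST(B)={a}
iter 3: — fixpoint
  FIRST(S)={a,b}  FIRST(A)={a,b}  FIRST(B)={a}

FOLLOW sets:
initialize: $ ∈ FOLLOW(S)
pass 1:
  S→B: FOLLOW(B) ⊇ FOLLOW(S) ⊇ {$}; new: +{$}
  S→S a S: FOLLOW(S) ⊇ FIRST(a) = {a}; new: +{a}
  S→b A: FOLLOW(A) ⊇ FOLLOW(S) ⊇ {$,a}; new: +{$,a}
  FOLLOW[S]={$,a}  FOLLOW[A]={$,a}  FOLLOW[B]={$}
pass 2:
  S→B: FOLLOW(B) ⊇ FOLLOW(S) ⊇ {$,a}; new: +{a}
  FOLLOW[S]={$,a}  FOLLOW[A]={$,a}  FOLLOW[B]={$,a}
pass 3: (no change)
  FOLLOW[S]={$,a}  FOLLOW[A]={$,a}  FOLLOW[B]={$,a}

FOLLOW(S) = ["$", "a"]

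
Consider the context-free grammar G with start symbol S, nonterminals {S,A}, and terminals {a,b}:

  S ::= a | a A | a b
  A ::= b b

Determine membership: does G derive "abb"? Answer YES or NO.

CNF form of G:
  S -> T1 A | T1 T0 | a
  A -> T0 T0
  T0 -> b
  T1 -> a

Fill CYK table bottom-up:
  cell(0,0) a: {S,T1}  orig:{S}
  cell(1,1) b: {T0}  orig:{}
  cell(2,2) b: {T0}  orig:{}
  cell(0,1) ab: {S}
  cell(1,2) bb: {A}
  cell(0,2) abb: {S}

S ∈ T[0,2] ⇒ YES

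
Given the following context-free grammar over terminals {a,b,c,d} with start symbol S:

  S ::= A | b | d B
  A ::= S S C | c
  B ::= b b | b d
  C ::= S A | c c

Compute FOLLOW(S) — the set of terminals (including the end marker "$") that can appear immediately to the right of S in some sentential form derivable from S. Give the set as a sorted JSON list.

FIRST iteration:
[1]
  A via A→c: +{c}
  B via B→b b: +{b}
  C via C→c c: +{c}
  S via S→A: +{c}
  S via S→b: +{b}
  S via S→d B: +{d}
  FIRST(S)={b,c,d}  FIRST(A)={c}  FIRST(B)={b}  FIRST(C)={c}
[2]
  A via A→S S C: +{b,d}
  C via C→S A: +{b,d}
  FIRST(S)={b,c,d}  FIRST(A)={b,c,d}  FIRST(B)={b}  FIRST(C)={b,c,d}
[3] (no change)
  FIRST(S)={b,c,d}  FIRST(A)={b,c,d}  FIRST(B)={b}  FIRST(C)={b,c,d}

FOLLOW iteration:
initialize: $ ∈ FOLLOW(S)
pass 1:
  A→S S C: FOLLOW(S) ⊇ FIRST(S) = {b,c,d}; new: +{b,c,d}
  S→A: FOLLOW(A) ⊇ FOLLOW(S) ⊇ {$,b,c,d}; new: +{$,b,c,d}
  S→d B: FOLLOW(B) ⊇ FOLLOW(S) ⊇ {$,b,c,d}; new: +{$,b,c,d}
  FOLLOW(S)={$,b,c,d}  FOLLOW(A)={$,b,c,d}  FOLLOW(B)={$,b,c,d}  FOLLOW(C)={}
pass 2:
  A→S S C: FOLLOW(C) ⊇ FOLLOW(A) ⊇ {$,b,c,d}; new: +{$,b,c,d}
  FOLLOW(S)={$,b,c,d}  FOLLOW(A)={$,b,c,d}  FOLLOW(B)={$,b,c,d}  FOLLOW(C)={$,b,c,d}
pass 3: done
  FOLLOW(S)={$,b,c,d}  FOLLOW(A)={$,b,c,d}  FOLLOW(B)={$,b,c,d}  FOLLOW(C)={$,b,c,d}

FOLLOW(S) = ["$", "b", "c", "d"]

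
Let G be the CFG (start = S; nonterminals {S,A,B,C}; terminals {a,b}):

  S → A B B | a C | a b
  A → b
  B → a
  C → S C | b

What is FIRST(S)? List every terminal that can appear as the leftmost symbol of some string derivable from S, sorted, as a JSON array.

Compute FIRST by fixpoint:
[1]
  A via A→b: +{b}
  B via B→a: +{a}
  C via C→b: +{b}
  S via S→A B B: +{b}
  S via S→a C: +{a}
  FIRST(S)={a,b}  FIRST(A)={b}  FIRST(B)={a}  FIRST(C)={b}
[2]
  C via C→S C: +{a}
  FIRST(S)={a,b}  FIRST(A)={b}  FIRST(B)={a}  FIRST(C)={a,b}
[3] (no change)
  FIRST(S)={a,b}  FIRST(A)={b}  FIRST(B)={a}  FIRST(C)={a,b}

FIRST(S) = ["a", "b"]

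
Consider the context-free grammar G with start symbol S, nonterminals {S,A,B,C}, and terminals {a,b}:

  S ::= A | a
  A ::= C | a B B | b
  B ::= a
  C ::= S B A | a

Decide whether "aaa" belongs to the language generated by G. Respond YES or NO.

Convert to CNF:
  S -> S X4 | T0 X5 | a | b
  A -> S X1 | T0 X2 | a | b
  B -> a
  C -> S X3 | a
  T0 -> a
  X1 -> B A
  X2 -> B B
  X3 -> B A
  X4 -> B A
  X5 -> B B

CYK table (by increasing span):
  T[0,0] 'a' = {A,B,C,S,T0}  orig:{A,B,C,S}
  T[1,1] 'a' = {A,B,C,S,T0}  orig:{A,B,C,S}
  T[2,2] 'a' = {A,B,C,S,T0}  orig:{A,B,C,S}
  T[0,1] 'aa' = {X1,X2,X3,X4,X5}  orig:{}
  T[1,2] 'aa' = {X1,X2,X3,X4,X5}  orig:{}
  T[0,2] 'aaa' = {A,C,S}

S ∈ T[0,2] ⇒ YES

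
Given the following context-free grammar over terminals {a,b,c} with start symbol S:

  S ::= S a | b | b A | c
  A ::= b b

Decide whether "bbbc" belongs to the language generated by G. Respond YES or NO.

Convert to CNF:
  S -> S T1 | T0 A | b | c
  A -> T0 T0
  T0 -> b
  T1 -> a

Fill CYK table bottom-up:
  cell(0,0) b: {S,T0}  orig:{S}
  cell(1,1) b: {S,T0}  orig:{S}
  cell(2,2) b: {S,T0}  orig:{S}
  cell(3,3) c: {S}
  cell(0,1) bb: {A}
  cell(1,2) bb: {A}
  cell(2,3) bc: ∅
  cell(0,2) bbb: {S}
  cell(1,3) bbc: ∅
  cell(0,3) bbbc: ∅

S ∉ T[0,3] ⇒ NO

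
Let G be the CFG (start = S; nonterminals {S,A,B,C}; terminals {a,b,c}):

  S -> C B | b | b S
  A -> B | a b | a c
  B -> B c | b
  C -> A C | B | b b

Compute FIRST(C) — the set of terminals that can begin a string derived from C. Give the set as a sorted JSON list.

Compute FIRST by fixpoint:
iter 1:
  A via A→a b: +{a}
  B via B→b: +{b}
  C via C→A C: +{a}
  C via C→B: +{b}
  S via S→C B: +{a,b}
  FIRST(S)={a,b}  FIRST(A)={a}  FIRST(B)={b}  FIRST(C)={a,b}
iter 2:
  A via A→B: +{b}
  FIRST(S)={a,b}  FIRST(A)={a,b}  FIRST(B)={b}  FIRST(C)={a,b}
iter 3: done
  FIRST(S)={a,b}  FIRST(A)={a,b}  FIRST(B)={b}  FIRST(C)={a,b}

FIRST(C) = ["a", "b"]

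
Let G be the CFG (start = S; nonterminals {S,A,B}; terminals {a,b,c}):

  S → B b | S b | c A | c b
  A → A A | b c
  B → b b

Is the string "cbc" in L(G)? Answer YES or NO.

CNF form of G:
  S -> B T0 | S T0 | T1 A | T1 T0
  A -> A A | T0 T1
  B -> T0 T0
  T0 -> b
  T1 -> c

CYK table (by increasing span):
  [0..0]={T1}  "c"  orig:{}
  [1..1]={T0}  "b"  orig:{}
  [2..2]={T1}  "c"  orig:{}
  [0..1]={S}  "cb"
  [1..2]={A}  "bc"
  [0..2]={S}  "cbc"

S ∈ T[0,2] ⇒ YES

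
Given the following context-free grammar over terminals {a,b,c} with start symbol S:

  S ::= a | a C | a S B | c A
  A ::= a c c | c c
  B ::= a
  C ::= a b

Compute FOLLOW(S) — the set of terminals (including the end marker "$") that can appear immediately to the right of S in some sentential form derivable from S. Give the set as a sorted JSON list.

FIRST sets, iterate to fixpoint:
iter 1:
  A via A→a c c: +{a}
  A via A→c c: +{c}
  B via B→a: +{a}
  C via C→a b: +{a}
  S via S→a: +{a}
  S via S→c A: +{c}
  FIRST[S]={a,c}  FIRST[A]={a,c}  FIRST[B]={a}  FIRST[C]={a}
iter 2: (stable)
  FIRST[S]={a,c}  FIRST[A]={a,c}  FIRST[B]={a}  FIRST[C]={a}

Compute FOLLOW by fixpoint:
FOLLOW(S) := {$}
[1]
  S→a C: FOLLOW(C) ⊇ FOLLOW(S) ⊇ {$}; new: +{$}
  S→a S B: FOLLOW(S) ⊇ FIRST(B) = {a}; new: +{a}
  S→a S B: FOLLOW(B) ⊇ FOLLOW(S) ⊇ {$,a}; new: +{$,a}
  S→c A: FOLLOW(A) ⊇ FOLLOW(S) ⊇ {$,a}; new: +{$,a}
  FOLLOW(S)={$,a}  FOLLOW(A)={$,a}  FOLLOW(B)={$,a}  FOLLOW(C)={$}
[2]
  S→a C: FOLLOW(C) ⊇ FOLLOW(S) ⊇ {$,a}; new: +{a}
  FOLLOW(S)={$,a}  FOLLOW(A)={$,a}  FOLLOW(B)={$,a}  FOLLOW(C)={$,a}
[3] — fixpoint
  FOLLOW(S)={$,a}  FOLLOW(A)={$,a}  FOLLOW(B)={$,a}  FOLLOW(C)={$,a}

FOLLOW(S) = ["$", "a"]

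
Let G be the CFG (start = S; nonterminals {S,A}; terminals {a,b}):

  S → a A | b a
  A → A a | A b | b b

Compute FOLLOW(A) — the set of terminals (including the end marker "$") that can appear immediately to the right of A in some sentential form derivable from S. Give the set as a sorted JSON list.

Compute FIRST by fixpoint:
iter 1:
  A via A→b b: +{b}
  S via S→a A: +{a}
  S via S→b a: +{b}
  FIRST[S]={a,b}  FIRST[A]={b}
iter 2: (stable)
  FIRST[S]={a,b}  FIRST[A]={b}

Compute FOLLOW by fixpoint:
FOLLOW(S) := {$}
round 1:
  A→A a: FOLLOW(A) ⊇ FIRST(a) = {a}; new: +{a}
  A→A b: FOLLOW(A) ⊇ FIRST(b) = {b}; new: +{b}
  S→a A: FOLLOW(A) ⊇ FOLLOW(S) ⊇ {$}; new: +{$}
  FOLLOW(S)={$}  FOLLOW(A)={$,a,b}
round 2: (no change)
  FOLLOW(S)={$}  FOLLOW(A)={$,a,b}

FOLLOW(A) = ["$", "a", "b"]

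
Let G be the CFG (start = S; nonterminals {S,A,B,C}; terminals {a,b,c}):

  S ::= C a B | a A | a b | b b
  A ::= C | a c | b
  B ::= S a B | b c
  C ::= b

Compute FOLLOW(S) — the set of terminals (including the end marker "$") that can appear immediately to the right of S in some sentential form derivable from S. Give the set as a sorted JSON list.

Compute FIRST by fixpoint:
iter 1:
  A via A→a c: +{a}
  A via A→b: +{b}
  B via B→b c: +{b}
  C via C→b: +{b}
  S via S→C a B: +{b}
  S via S→a A: +{a}
  S: {a,b}  A: {a,b}  B: {b}  C: {b}
iter 2:
  B via B→S a B: +{a}
  S: {a,b}  A: {a,b}  B: {a,b}  C: {b}
iter 3: done
  S: {a,b}  A: {a,b}  B: {a,b}  C: {b}

Compute FOLLOW by fixpoint:
initialize: $ ∈ FOLLOW(S)
round 1:
  B→S a B: FOLLOW(S) ⊇ FIRST(a) = {a}; new: +{a}
  S→C a B: FOLLOW(C) ⊇ FIRST(a) = {a}; new: +{a}
  S→C a B: FOLLOW(B) ⊇ FOLLOW(S) ⊇ {$,a}; new: +{$,a}
  S→a A: FOLLOW(A) ⊇ FOLLOW(S) ⊇ {$,a}; new: +{$,a}
  FOLLOW[S]={$,a}  FOLLOW[A]={$,a}  FOLLOW[B]={$,a}  FOLLOW[C]={a}
round 2:
  A→C: FOLLOW(C) ⊇ FOLLOW(A) ⊇ {$,a}; new: +{$}
  FOLLOW[S]={$,a}  FOLLOW[A]={$,a}  FOLLOW[B]={$,a}  FOLLOW[C]={$,a}
round 3: (stable)
  FOLLOW[S]={$,a}  FOLLOW[A]={$,a}  FOLLOW[B]={$,a}  FOLLOW[C]={$,a}

FOLLOW(S) = ["$", "a"]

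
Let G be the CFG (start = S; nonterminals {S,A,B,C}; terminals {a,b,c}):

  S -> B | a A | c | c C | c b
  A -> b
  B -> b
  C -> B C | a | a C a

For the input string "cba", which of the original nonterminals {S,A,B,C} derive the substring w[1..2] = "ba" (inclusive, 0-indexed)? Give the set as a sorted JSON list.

Convert to CNF:
  S -> T0 A | T1 C | T1 T2 | b | c
  A -> b
  B -> b
  C -> B C | T0 X3 | a
  T0 -> a
  T1 -> c
  T2 -> b
  X3 -> C T0

CYK table (by increasing span) — only the sub-triangle for w[1..2]:
  [1..1]={A,B,S,T2}  "b"  orig:{A,B,S}
  [2..2]={C,T0}  "a"  orig:{C}
  [1..2]={C}  "ba"

Original NTs in T[1,2] deriving "ba": ["C"]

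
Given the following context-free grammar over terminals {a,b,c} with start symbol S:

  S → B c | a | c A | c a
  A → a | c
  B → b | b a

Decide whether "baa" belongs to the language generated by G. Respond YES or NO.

Convert to CNF:
  S -> B T2 | T2 A | T2 T1 | a
  A -> a | c
  B -> T0 T1 | b
  T0 -> b
  T1 -> a
  T2 -> c

CYK table (by increasing span):
  [0..0]={B,T0}  "b"  orig:{B}
  [1..1]={A,S,T1}  "a"  orig:{A,S}
  [2..2]={A,S,T1}  "a"  orig:{A,S}
  [0..1]={B}  "ba"
  [1..2]=∅  "aa"
  [0..2]=∅  "baa"

S ∉ T[0,2] ⇒ NO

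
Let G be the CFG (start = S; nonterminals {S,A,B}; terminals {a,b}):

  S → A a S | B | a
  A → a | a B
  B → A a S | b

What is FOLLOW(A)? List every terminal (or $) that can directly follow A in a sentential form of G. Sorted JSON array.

FIRST iteration:
iter 1:
  A via A→a: +{a}
  B via B→A a S: +{a}
  B via B→b: +{b}
  S via S→A a S: +{a}
  S via S→B: +{b}
  FIRST(S)={a,b}  FIRST(A)={a}  FIRST(B)={a,b}
iter 2: (stable)
  FIRST(S)={a,b}  FIRST(A)={a}  FIRST(B)={a,b}

Compute FOLLOW by fixpoint:
initialize: $ ∈ FOLLOW(S)
[1]
  B→A a S: FOLLOW(A) ⊇ FIRST(a) = {a}; new: +{a}
  S→B: FOLLOW(B) ⊇ FOLLOW(S) ⊇ {$}; new: +{$}
  FOLLOW(S)={$}  FOLLOW(A)={a}  FOLLOW(B)={$}
[2]
  A→a B: FOLLOW(B) ⊇ FOLLOW(A) ⊇ {a}; new: +{a}
  B→A a S: FOLLOW(S) ⊇ FOLLOW(B) ⊇ {$,a}; new: +{a}
  FOLLOW(S)={$,a}  FOLLOW(A)={a}  FOLLOW(B)={$,a}
[3] — fixpoint
  FOLLOW(S)={$,a}  FOLLOW(A)={a}  FOLLOW(B)={$,a}

FOLLOW(A) = ["a"]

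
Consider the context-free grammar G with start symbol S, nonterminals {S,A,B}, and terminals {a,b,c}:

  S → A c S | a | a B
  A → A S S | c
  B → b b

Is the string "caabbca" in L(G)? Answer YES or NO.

Convert to CNF:
  S -> A X4 | T2 B | a
  A -> A X3 | c
  B -> T0 T0
  T0 -> b
  T1 -> c
  T2 -> a
  X3 -> S S
  X4 -> T1 S

Fill CYK table bottom-up:
  [0..0]={A,T1}  "c"  orig:{A}
  [1..1]={S,T2}  "a"  orig:{S}
  [2..2]={S,T2}  "a"  orig:{S}
  [3..3]={T0}  "b"  orig:{}
  [4..4]={T0}  "b"  orig:{}
  [5..5]={A,T1}  "c"  orig:{A}
  [6..6]={S,T2}  "a"  orig:{S}
  [0..1]={X4}  "ca"  orig:{}
  [1..2]={X3}  "aa"  orig:{}
  [2..3]=∅  "ab"
  [3..4]={B}  "bb"
  [4..5]=∅  "bc"
  [5..6]={X4}  "ca"  orig:{}
  [0..2]={A}  "caa"
  [1..3]=∅  "aab"
  [2..4]={S}  "abb"
  [3..5]=∅  "bbc"
  [4..6]=∅  "bca"
  [0..3]=∅  "caab"
  [1..4]={X3}  "aabb"  orig:{}
  [2..5]=∅  "abbc"
  [3..6]=∅  "bbca"
  [0..4]={A}  "caabb"
  [1..5]=∅  "aabbc"
  [2..6]=∅  "abbca"
  [0..5]=∅  "caabbc"
  [1..6]=∅  "aabbca"
  [0..6]={S}  "caabbca"

S ∈ T[0,6] ⇒ YES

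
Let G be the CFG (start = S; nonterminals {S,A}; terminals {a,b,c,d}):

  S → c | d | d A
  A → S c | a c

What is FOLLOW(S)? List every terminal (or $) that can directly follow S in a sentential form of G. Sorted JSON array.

FIRST sets, iterate to fixpoint:
round 1:
  A via A→a c: +{a}
  S via S→c: +{c}
  S via S→d: +{d}
  FIRST[S]={c,d}  FIRST[A]={a}
round 2:
  A via A→S c: +{c,d}
  FIRST[S]={c,d}  FIRST[A]={a,c,d}
round 3: (no change)
  FIRST[S]={c,d}  FIRST[A]={a,c,d}

FOLLOW iteration:
initialize: $ ∈ FOLLOW(S)
[1]
  A→S c: FOLLOW(S) ⊇ FIRST(c) = {c}; new: +{c}
  S→d A: FOLLOW(A) ⊇ FOLLOW(S) ⊇ {$,c}; new: +{$,c}
  FOLLOW(S)={$,c}  FOLLOW(A)={$,c}
[2] done
  FOLLOW(S)={$,c}  FOLLOW(A)={$,c}

FOLLOW(S) = ["$", "c"]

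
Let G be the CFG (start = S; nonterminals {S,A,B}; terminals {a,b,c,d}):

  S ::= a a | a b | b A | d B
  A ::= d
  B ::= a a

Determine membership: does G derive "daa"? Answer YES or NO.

Convert to CNF:
  S -> T0 T0 | T0 T1 | T1 A | T2 B
  A -> d
  B -> T0 T0
  T0 -> a
  T1 -> b
  T2 -> d

CYK fill:
  [0..0]={A,T2}  "d"  orig:{A}
  [1..1]={T0}  "a"  orig:{}
  [2..2]={T0}  "a"  orig:{}
  [0..1]=∅  "da"
  [1..2]={B,S}  "aa"
  [0..2]={S}  "daa"

S ∈ T[0,2] ⇒ YES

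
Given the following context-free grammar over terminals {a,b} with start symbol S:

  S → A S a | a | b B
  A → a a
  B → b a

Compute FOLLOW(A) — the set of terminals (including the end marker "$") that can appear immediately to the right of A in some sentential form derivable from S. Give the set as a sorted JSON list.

FIRST sets, iterate to fixpoint:
iter 1:
  A via A→a a: +{a}
  B via B→b a: +{b}
  S via S→A S a: +{a}
  S via S→b B: +{b}
  S: {a,b}  A: {a}  B: {b}
iter 2: (stable)
  S: {a,b}  A: {a}  B: {b}

FOLLOW sets:
initialize: $ ∈ FOLLOW(S)
round 1:
  S→A S a: FOLLOW(A) ⊇ FIRST(S) = {a,b}; new: +{a,b}
  S→A S a: FOLLOW(S) ⊇ FIRST(a) = {a}; new: +{a}
  S→b B: FOLLOW(B) ⊇ FOLLOW(S) ⊇ {$,a}; new: +{$,a}
  FOLLOW[S]={$,a}  FOLLOW[A]={a,b}  FOLLOW[B]={$,a}
round 2: done
  FOLLOW[S]={$,a}  FOLLOW[A]={a,b}  FOLLOW[B]={$,a}

FOLLOW(A) = ["a", "b"]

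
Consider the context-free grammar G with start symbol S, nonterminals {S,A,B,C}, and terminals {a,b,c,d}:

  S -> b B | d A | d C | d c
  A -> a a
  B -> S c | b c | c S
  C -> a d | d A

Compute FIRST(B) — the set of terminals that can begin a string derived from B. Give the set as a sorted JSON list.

FIRST iteration:
iter 1:
  A via A→a a: +{a}
  B via B→b c: +{b}
  B via B→c S: +{c}
  C via C→a d: +{a}
  C via C→d A: +{d}
  S via S→b B: +{b}
  S via S→d A: +{d}
  S: {b,d}  A: {a}  B: {b,c}  C: {a,d}
iter 2:
  B via B→S c: +{d}
  S: {b,d}  A: {a}  B: {b,c,d}  C: {a,d}
iter 3: (stable)
  S: {b,d}  A: {a}  B: {b,c,d}  C: {a,d}

FIRST(B) = ["b", "c", "d"]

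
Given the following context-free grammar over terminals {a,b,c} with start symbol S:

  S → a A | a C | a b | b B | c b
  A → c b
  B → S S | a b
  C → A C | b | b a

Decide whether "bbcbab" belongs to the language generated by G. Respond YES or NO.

Convert to CNF:
  S -> T0 T1 | T1 B | T2 A | T2 C | T2 T1
  A -> T0 T1
  B -> S S | T2 T1
  C -> A C | T1 T2 | b
  T0 -> c
  T1 -> b
  T2 -> a

CYK fill:
  cell(0,0) b: {C,T1}  orig:{C}
  cell(1,1) b: {C,T1}  orig:{C}
  cell(2,2) c: {T0}  orig:{}
  cell(3,3) b: {C,T1}  orig:{C}
  cell(4,4) a: {T2}  orig:{}
  cell(5,5) b: {C,T1}  orig:{C}
  cell(0,1) bb: ∅
  cell(1,2) bc: ∅
  cell(2,3) cb: {A,S}
  cell(3,4) ba: {C}
  cell(4,5) ab: {B,S}
  cell(0,2) bbc: ∅
  cell(1,3) bcb: ∅
  cell(2,4) cba: ∅
  cell(3,5) bab: {S}
  cell(0,3) bbcb: ∅
  cell(1,4) bcba: ∅
  cell(2,5) cbab: {B}
  cell(0,4) bbcba: ∅
  cell(1,5) bcbab: {S}
  cell(0,5) bbcbab: ∅

S ∉ T[0,5] ⇒ NO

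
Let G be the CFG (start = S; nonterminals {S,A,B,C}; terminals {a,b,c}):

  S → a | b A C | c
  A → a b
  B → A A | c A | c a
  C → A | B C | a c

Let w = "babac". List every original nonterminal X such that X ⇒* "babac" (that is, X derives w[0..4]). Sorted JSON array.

Convert to CNF:
  S -> T1 X3 | a | c
  A -> T0 T1
  B -> A A | T2 A | T2 T0
  C -> B C | T0 T1 | T0 T2
  T0 -> a
  T1 -> b
  T2 -> c
  X3 -> A C

CYK table (by increasing span) (cells [i..j] with 0 ≤ i ≤ j ≤ 4 only):
  [0..0]={T1}  "b"  orig:{}
  [1..1]={S,T0}  "a"  orig:{S}
  [2..2]={T1}  "b"  orig:{}
  [3..3]={S,T0}  "a"  orig:{S}
  [4..4]={S,T2}  "c"  orig:{S}
  [0..1]=∅  "ba"
  [1..2]={A,C}  "ab"
  [2..3]=∅  "ba"
  [3..4]={C}  "ac"
  [0..2]=∅  "bab"
  [1..3]=∅  "aba"
  [2..4]=∅  "bac"
  [0..3]=∅  "baba"
  [1..4]={X3}  "abac"  orig:{}
  [0..4]={S}  "babac"

Original NTs in T[0,4] deriving "babac": ["S"]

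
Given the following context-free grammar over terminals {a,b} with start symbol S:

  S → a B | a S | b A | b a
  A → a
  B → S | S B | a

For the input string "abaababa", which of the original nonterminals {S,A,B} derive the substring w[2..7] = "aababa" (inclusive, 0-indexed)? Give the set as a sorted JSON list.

Convert to CNF:
  S -> T0 B | T0 S | T1 A | T1 T0
  A -> a
  B -> S B | T0 B | T0 S | T1 A | T1 T0 | a
  T0 -> a
  T1 -> b

Fill CYK table bottom-up, restricted to cells inside w[2..7]:
  cell(2,2) a: {A,B,T0}  orig:{A,B}
  cell(3,3) a: {A,B,T0}  orig:{A,B}
  cell(4,4) b: {T1}  orig:{}
  cell(5,5) a: {A,B,T0}  orig:{A,B}
  cell(6,6) b: {T1}  orig:{}
  cell(7,7) a: {A,B,T0}  orig:{A,B}
  cell(2,3) aa: {B,S}
  cell(3,4) ab: ∅
  cell(4,5) ba: {B,S}
  cell(5,6) ab: ∅
  cell(6,7) ba: {B,S}
  cell(2,4) aab: ∅
  cell(3,5) aba: {B,S}
  cell(4,6) bab: ∅
  cell(5,7) aba: {B,S}
  cell(2,5) aaba: {B,S}
  cell(3,6) abab: ∅
  cell(4,7) baba: {B}
  cell(2,6) aabab: ∅
  cell(3,7) ababa: {B,S}
  cell(2,7) aababa: {B,S}

Original NTs in T[2,7] deriving "aababa": ["B", "S"]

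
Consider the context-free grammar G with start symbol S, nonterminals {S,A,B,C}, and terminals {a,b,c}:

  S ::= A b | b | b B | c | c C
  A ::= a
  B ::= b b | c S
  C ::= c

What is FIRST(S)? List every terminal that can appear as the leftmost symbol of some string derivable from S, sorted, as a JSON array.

FIRST iteration:
[1]
  A via A→a: +{a}
  B via B→b b: +{b}
  B via B→c S: +{c}
  C via C→c: +{c}
  S via S→A b: +{a}
  S via S→b: +{b}
  S via S→c: +{c}
  FIRST[S]={a,b,c}  FIRST[A]={a}  FIRST[B]={b,c}  FIRST[C]={c}
[2] — fixpoint
  FIRST[S]={a,b,c}  FIRST[A]={a}  FIRST[B]={b,c}  FIRST[C]={c}

FIRST(S) = ["a", "b", "c"]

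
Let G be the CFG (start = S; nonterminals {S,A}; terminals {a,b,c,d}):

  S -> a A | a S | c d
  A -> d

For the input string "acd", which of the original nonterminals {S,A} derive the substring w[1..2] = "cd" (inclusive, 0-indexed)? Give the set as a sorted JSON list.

CNF form of G:
  S -> T0 A | T0 S | T1 T2
  A -> d
  T0 -> a
  T1 -> c
  T2 -> d

CYK table (by increasing span) (cells [i..j] with 1 ≤ i ≤ j ≤ 2 only):
  [1..1]={T1}  "c"  orig:{}
  [2..2]={A,T2}  "d"  orig:{A}
  [1..2]={S}  "cd"

Original NTs in T[1,2] deriving "cd": ["S"]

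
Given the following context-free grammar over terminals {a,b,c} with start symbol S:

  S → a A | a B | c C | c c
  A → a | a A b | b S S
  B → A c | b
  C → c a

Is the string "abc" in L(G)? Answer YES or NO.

CNF form of G:
  S -> T0 A | T0 B | T2 C | T2 T2
  A -> T0 X3 | T1 X4 | a
  B -> A T2 | b
  C -> T2 T0
  T0 -> a
  T1 -> b
  T2 -> c
  X3 -> A T1
  X4 -> S S

CYK table (by increasing span):
  T[0,0] 'a' = {A,T0}  orig:{A}
  T[1,1] 'b' = {B,T1}  orig:{B}
  T[2,2] 'c' = {T2}  orig:{}
  T[0,1] 'ab' = {S,X3}  orig:{S}
  T[1,2] 'bc' = ∅
  T[0,2] 'abc' = ∅

S ∉ T[0,2] ⇒ NO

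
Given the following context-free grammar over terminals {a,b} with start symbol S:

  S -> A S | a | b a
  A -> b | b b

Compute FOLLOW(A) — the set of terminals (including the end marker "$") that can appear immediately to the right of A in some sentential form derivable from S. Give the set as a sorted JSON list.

FIRST sets, iterate to fixpoint:
pass 1:
  A via A→b: +{b}
  S via S→A S: +{b}
  S via S→a: +{a}
  FIRST(S)={a,b}  FIRST(A)={b}
pass 2: (no change)
  FIRST(S)={a,b}  FIRST(A)={b}

Compute FOLLOW by fixpoint:
initialize: $ ∈ FOLLOW(S)
pass 1:
  S→A S: FOLLOW(A) ⊇ FIRST(S) = {a,b}; new: +{a,b}
  S: {$}  A: {a,b}
pass 2: done
  S: {$}  A: {a,b}

FOLLOW(A) = ["a", "b"]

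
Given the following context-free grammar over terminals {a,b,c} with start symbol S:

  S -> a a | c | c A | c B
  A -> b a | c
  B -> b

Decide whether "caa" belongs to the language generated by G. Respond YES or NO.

Convert to CNF:
  S -> T1 T1 | T2 A | T2 B | c
  A -> T0 T1 | c
  B -> b
  T0 -> b
  T1 -> a
  T2 -> c

CYK table (by increasing span):
  T[0,0] 'c' = {A,S,T2}  orig:{A,S}
  T[1,1] 'a' = {T1}  orig:{}
  T[2,2] 'a' = {T1}  orig:{}
  T[0,1] 'ca' = ∅
  T[1,2] 'aa' = {S}
  T[0,2] 'caa' = ∅

S ∉ T[0,2] ⇒ NO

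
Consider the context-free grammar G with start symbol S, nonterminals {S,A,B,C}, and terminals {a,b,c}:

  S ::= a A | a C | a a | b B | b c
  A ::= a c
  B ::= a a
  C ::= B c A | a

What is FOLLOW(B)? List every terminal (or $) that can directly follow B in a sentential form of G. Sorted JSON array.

FIRST iteration:
pass 1:
  A via A→a c: +{a}
  B via B→a a: +{a}
  C via C→B c A: +{a}
  S via S→a A: +{a}
  S via S→b B: +{b}
  S: {a,b}  A: {a}  B: {a}  C: {a}
pass 2: (no change)
  S: {a,b}  A: {a}  B: {a}  C: {a}

Compute FOLLOW by fixpoint:
FOLLOW(S) := {$}
pass 1:
  C→B c A: FOLLOW(B) ⊇ FIRST(c) = {c}; new: +{c}
  S→a A: FOLLOW(A) ⊇ FOLLOW(S) ⊇ {$}; new: +{$}
  S→a C: FOLLOW(C) ⊇ FOLLOW(S) ⊇ {$}; new: +{$}
  S→b B: FOLLOW(B) ⊇ FOLLOW(S) ⊇ {$}; new: +{$}
  FOLLOW(S)={$}  FOLLOW(A)={$}  FOLLOW(B)={$,c}  FOLLOW(C)={$}
pass 2: (stable)
  FOLLOW(S)={$}  FOLLOW(A)={$}  FOLLOW(B)={$,c}  FOLLOW(C)={$}

FOLLOW(B) = ["$", "c"]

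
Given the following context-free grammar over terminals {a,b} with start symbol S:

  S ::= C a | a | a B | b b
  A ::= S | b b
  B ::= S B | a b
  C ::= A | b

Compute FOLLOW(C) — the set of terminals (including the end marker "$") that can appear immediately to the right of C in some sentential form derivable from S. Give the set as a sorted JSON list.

FIRST iteration:
pass 1:
  A via A→b b: +{b}
  B via B→a b: +{a}
  C via C→A: +{b}
  S via S→C a: +{b}
  S via S→a: +{a}
  FIRST[S]={a,b}  FIRST[A]={b}  FIRST[B]={a}  FIRST[C]={b}
pass 2:
  A via A→S: +{a}
  B via B→S B: +{b}
  C via C→A: +{a}
  FIRST[S]={a,b}  FIRST[A]={a,b}  FIRST[B]={a,b}  FIRST[C]={a,b}
pass 3: done
  FIRST[S]={a,b}  FIRST[A]={a,b}  FIRST[B]={a,b}  FIRST[C]={a,b}

FOLLOW sets:
seed FOLLOW(S) with $
[1]
  B→S B: FOLLOW(S) ⊇ FIRST(B) = {a,b}; new: +{a,b}
  S→C a: FOLLOW(C) ⊇ FIRST(a) = {a}; new: +{a}
  S→a B: FOLLOW(B) ⊇ FOLLOW(S) ⊇ {$,a,b}; new: +{$,a,b}
  S: {$,a,b}  A: {}  B: {$,a,b}  C: {a}
[2]
  C→A: FOLLOW(A) ⊇ FOLLOW(C) ⊇ {a}; new: +{a}
  S: {$,a,b}  A: {a}  B: {$,a,b}  C: {a}
[3] done
  S: {$,a,b}  A: {a}  B: {$,a,b}  C: {a}

FOLLOW(C) = ["a"]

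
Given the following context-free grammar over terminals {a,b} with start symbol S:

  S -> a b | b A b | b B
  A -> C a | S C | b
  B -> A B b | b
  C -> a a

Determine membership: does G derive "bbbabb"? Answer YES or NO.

CNF form of G:
  S -> T0 T1 | T1 B | T1 X3
  A -> C T0 | S C | b
  B -> A X2 | b
  C -> T0 T0
  T0 -> a
  T1 -> b
  X2 -> B T1
  X3 -> A T1

CYK fill:
  [0..0]={A,B,T1}  "b"  orig:{A,B}
  [1..1]={A,B,T1}  "b"  orig:{A,B}
  [2..2]={A,B,T1}  "b"  orig:{A,B}
  [3..3]={T0}  "a"  orig:{}
  [4..4]={A,B,T1}  "b"  orig:{A,B}
  [5..5]={A,B,T1}  "b"  orig:{A,B}
  [0..1]={S,X2,X3}  "bb"  orig:{S}
  [1..2]={S,X2,X3}  "bb"  orig:{S}
  [2..3]=∅  "ba"
  [3..4]={S}  "ab"
  [4..5]={S,X2,X3}  "bb"  orig:{S}
  [0..2]={B,S}  "bbb"
  [1..3]=∅  "bba"
  [2..4]=∅  "bab"
  [3..5]=∅  "abb"
  [0..3]=∅  "bbba"
  [1..4]=∅  "bbab"
  [2..5]=∅  "babb"
  [0..4]=∅  "bbbab"
  [1..5]=∅  "bbabb"
  [0..5]=∅  "bbbabb"

S ∉ T[0,5] ⇒ NO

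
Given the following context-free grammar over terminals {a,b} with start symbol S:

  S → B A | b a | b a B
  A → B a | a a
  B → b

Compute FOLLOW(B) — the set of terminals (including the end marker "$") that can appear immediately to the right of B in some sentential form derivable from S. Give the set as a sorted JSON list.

FIRST sets, iterate to fixpoint:
iter 1:
  A via A→a a: +{a}
  B via B→b: +{b}
  S via S→B A: +{b}
  FIRST(S)={b}  FIRST(A)={a}  FIRST(B)={b}
iter 2:
  A via A→B a: +{b}
  FIRST(S)={b}  FIRST(A)={a,b}  FIRST(B)={b}
iter 3: (stable)
  FIRST(S)={b}  FIRST(A)={a,b}  FIRST(B)={b}

FOLLOW sets:
FOLLOW(S) := {$}
[1]
  A→B a: FOLLOW(B) ⊇ FIRST(a) = {a}; new: +{a}
  S→B A: FOLLOW(B) ⊇ FIRST(A) = {a,b}; new: +{b}
  S→B A: FOLLOW(A) ⊇ FOLLOW(S) ⊇ {$}; new: +{$}
  S→b a B: FOLLOW(B) ⊇ FOLLOW(S) ⊇ {$}; new: +{$}
  S: {$}  A: {$}  B: {$,a,b}
[2] done
  S: {$}  A: {$}  B: {$,a,b}

FOLLOW(B) = ["$", "a", "b"]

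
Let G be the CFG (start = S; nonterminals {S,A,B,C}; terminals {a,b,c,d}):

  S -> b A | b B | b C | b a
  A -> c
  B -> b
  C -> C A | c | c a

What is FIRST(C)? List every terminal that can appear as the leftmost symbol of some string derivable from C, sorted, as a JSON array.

FIRST iteration:
[1]
  A via A→c: +{c}
  B via B→b: +{b}
  C via C→c: +{c}
  S via S→b A: +{b}
  S: {b}  A: {c}  B: {b}  C: {c}
[2] (stable)
  S: {b}  A: {c}  B: {b}  C: {c}

FIRST(C) = ["c"]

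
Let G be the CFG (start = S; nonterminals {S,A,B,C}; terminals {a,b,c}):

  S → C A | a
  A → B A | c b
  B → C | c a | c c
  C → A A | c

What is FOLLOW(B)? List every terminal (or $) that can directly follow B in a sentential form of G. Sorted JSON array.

FIRST sets, iterate to fixpoint:
round 1:
  A via A→c b: +{c}
  B via B→c a: +{c}
  C via C→A A: +{c}
  S via S→C A: +{c}
  S via S→a: +{a}
  FIRST[S]={a,c}  FIRST[A]={c}  FIRST[B]={c}  FIRST[C]={c}
round 2: done
  FIRST[S]={a,c}  FIRST[A]={c}  FIRST[B]={c}  FIRST[C]={c}

Compute FOLLOW by fixpoint:
initialize: $ ∈ FOLLOW(S)
iter 1:
  A→B A: FOLLOW(B) ⊇ FIRST(A) = {c}; new: +{c}
  B→C: FOLLOW(C) ⊇ FOLLOW(B) ⊇ {c}; new: +{c}
  C→A A: FOLLOW(A) ⊇ FIRST(A) = {c}; new: +{c}
  S→C A: FOLLOW(A) ⊇ FOLLOW(S) ⊇ {$}; new: +{$}
  S: {$}  A: {$,c}  B: {c}  C: {c}
iter 2: done
  S: {$}  A: {$,c}  B: {c}  C: {c}

FOLLOW(B) = ["c"]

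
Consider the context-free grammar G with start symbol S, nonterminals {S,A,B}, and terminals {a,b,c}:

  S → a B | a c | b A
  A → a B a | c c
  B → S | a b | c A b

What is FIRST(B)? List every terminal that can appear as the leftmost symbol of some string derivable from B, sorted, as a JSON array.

Compute FIRST by fixpoint:
pass 1:
  A via A→a B a: +{a}
  A via A→c c: +{c}
  B via B→a b: +{a}
  B via B→c A b: +{c}
  S via S→a B: +{a}
  S via S→b A: +{b}
  FIRST[S]={a,b}  FIRST[A]={a,c}  FIRST[B]={a,c}
pass 2:
  B via B→S: +{b}
  FIRST[S]={a,b}  FIRST[A]={a,c}  FIRST[B]={a,b,c}
pass 3: done
  FIRST[S]={a,b}  FIRST[A]={a,c}  FIRST[B]={a,b,c}

FIRST(B) = ["a", "b", "c"]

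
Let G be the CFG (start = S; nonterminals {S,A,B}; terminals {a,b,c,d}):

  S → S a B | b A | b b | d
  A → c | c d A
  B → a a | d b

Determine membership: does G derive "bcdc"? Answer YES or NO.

Convert to CNF:
  S -> S X5 | T3 A | T3 T3 | d
  A -> T0 X4 | c
  B -> T1 T3 | T2 T2
  T0 -> c
  T1 -> d
  T2 -> a
  T3 -> b
  X4 -> T1 A
  X5 -> T2 B

CYK fill:
  T[0,0] 'b' = {T3}  orig:{}
  T[1,1] 'c' = {A,T0}  orig:{A}
  T[2,2] 'd' = {S,T1}  orig:{S}
  T[3,3] 'c' = {A,T0}  orig:{A}
  T[0,1] 'bc' = {S}
  T[1,2] 'cd' = ∅
  T[2,3] 'dc' = {X4}  orig:{}
  T[0,2] 'bcd' = ∅
  T[1,3] 'cdc' = {A}
  T[0,3] 'bcdc' = {S}

S ∈ T[0,3] ⇒ YES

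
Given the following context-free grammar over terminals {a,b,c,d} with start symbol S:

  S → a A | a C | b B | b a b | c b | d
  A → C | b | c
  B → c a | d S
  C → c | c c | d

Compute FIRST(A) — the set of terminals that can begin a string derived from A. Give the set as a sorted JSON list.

FIRST iteration:
pass 1:
  A via A→b: +{b}
  A via A→c: +{c}
  B via B→c a: +{c}
  B via B→d S: +{d}
  C via C→c: +{c}
  C via C→d: +{d}
  S via S→a A: +{a}
  S via S→b B: +{b}
  S via S→c b: +{c}
  S via S→d: +{d}
  S: {a,b,c,d}  A: {b,c}  B: {c,d}  C: {c,d}
pass 2:
  A via A→C: +{d}
  S: {a,b,c,d}  A: {b,c,d}  B: {c,d}  C: {c,d}
pass 3: done
  S: {a,b,c,d}  A: {b,c,d}  B: {c,d}  C: {c,d}

FIRST(A) = ["b", "c", "d"]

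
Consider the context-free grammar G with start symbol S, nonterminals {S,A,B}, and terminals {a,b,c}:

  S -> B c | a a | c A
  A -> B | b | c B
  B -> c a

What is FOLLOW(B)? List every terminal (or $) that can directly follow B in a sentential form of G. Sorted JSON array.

FIRST sets, iterate to fixpoint:
round 1:
  A via A→b: +{b}
  A via A→c B: +{c}
  B via B→c a: +{c}
  S via S→B c: +{c}
  S via S→a a: +{a}
  FIRST[S]={a,c}  FIRST[A]={b,c}  FIRST[B]={c}
round 2: (stable)
  FIRST[S]={a,c}  FIRST[A]={b,c}  FIRST[B]={c}

FOLLOW sets:
initialize: $ ∈ FOLLOW(S)
round 1:
  S→B c: FOLLOW(B) ⊇ FIRST(c) = {c}; new: +{c}
  S→c A: FOLLOW(A) ⊇ FOLLOW(S) ⊇ {$}; new: +{$}
  FOLLOW[S]={$}  FOLLOW[A]={$}  FOLLOW[B]={c}
round 2:
  A→B: FOLLOW(B) ⊇ FOLLOW(A) ⊇ {$}; new: +{$}
  FOLLOW[S]={$}  FOLLOW[A]={$}  FOLLOW[B]={$,c}
round 3: (no change)
  FOLLOW[S]={$}  FOLLOW[A]={$}  FOLLOW[B]={$,c}

FOLLOW(B) = ["$", "c"]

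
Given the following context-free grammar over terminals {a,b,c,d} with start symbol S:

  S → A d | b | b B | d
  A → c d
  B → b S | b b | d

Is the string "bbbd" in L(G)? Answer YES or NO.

Convert to CNF:
  S -> A T1 | T2 B | b | d
  A -> T0 T1
  B -> T2 S | T2 T2 | d
  T0 -> c
  T1 -> d
  T2 -> b

CYK table (by increasing span):
  T[0,0] 'b' = {S,T2}  orig:{S}
  T[1,1] 'b' = {S,T2}  orig:{S}
  T[2,2] 'b' = {S,T2}  orig:{S}
  T[3,3] 'd' = {B,S,T1}  orig:{B,S}
  T[0,1] 'bb' = {B}
  T[1,2] 'bb' = {B}
  T[2,3] 'bd' = {B,S}
  T[0,2] 'bbb' = {S}
  T[1,3] 'bbd' = {B,S}
  T[0,3] 'bbbd' = {B,S}

S ∈ T[0,3] ⇒ YES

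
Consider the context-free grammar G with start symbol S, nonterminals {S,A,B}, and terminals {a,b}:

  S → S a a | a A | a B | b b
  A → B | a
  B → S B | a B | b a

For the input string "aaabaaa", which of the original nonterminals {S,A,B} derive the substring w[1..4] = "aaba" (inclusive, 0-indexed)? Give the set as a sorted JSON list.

Convert to CNF:
  S -> S X2 | T0 A | T0 B | T1 T1
  A -> S B | T0 B | T1 T0 | a
  B -> S B | T0 B | T1 T0
  T0 -> a
  T1 -> b
  X2 -> T0 T0

Fill CYK table bottom-up (cells [i..j] with 1 ≤ i ≤ j ≤ 4 only):
  [1..1]={A,T0}  "a"  orig:{A}
  [2..2]={A,T0}  "a"  orig:{A}
  [3..3]={T1}  "b"  orig:{}
  [4..4]={A,T0}  "a"  orig:{A}
  [1..2]={S,X2}  "aa"  orig:{S}
  [2..3]=∅  "ab"
  [3..4]={A,B}  "ba"
  [1..3]=∅  "aab"
  [2..4]={A,B,S}  "aba"
  [1..4]={A,B,S}  "aaba"

Original NTs in T[1,4] deriving "aaba": ["A", "B", "S"]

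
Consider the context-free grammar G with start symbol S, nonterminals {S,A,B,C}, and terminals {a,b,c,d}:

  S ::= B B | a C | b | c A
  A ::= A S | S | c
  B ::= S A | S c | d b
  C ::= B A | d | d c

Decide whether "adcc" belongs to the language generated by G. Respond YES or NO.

CNF form of G:
  S -> B B | T0 C | T1 A | b
  A -> A S | B B | T0 C | T1 A | b | c
  B -> S A | S T1 | T2 T3
  C -> B A | T2 T1 | d
  T0 -> a
  T1 -> c
  T2 -> d
  T3 -> b

CYK fill:
  T[0,0] 'a' = {T0}  orig:{}
  T[1,1] 'd' = {C,T2}  orig:{C}
  T[2,2] 'c' = {A,T1}  orig:{A}
  T[3,3] 'c' = {A,T1}  orig:{A}
  T[0,1] 'ad' = {A,S}
  T[1,2] 'dc' = {C}
  T[2,3] 'cc' = {A,S}
  T[0,2] 'adc' = {A,B,S}
  T[1,3] 'dcc' = ∅
  T[0,3] 'adcc' = {A,B,C}

S ∉ T[0,3] ⇒ NO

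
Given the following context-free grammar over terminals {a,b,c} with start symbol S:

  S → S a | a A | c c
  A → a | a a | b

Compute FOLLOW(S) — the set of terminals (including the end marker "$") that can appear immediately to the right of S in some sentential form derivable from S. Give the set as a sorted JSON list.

FIRST sets, iterate to fixpoint:
round 1:
  A via A→a: +{a}
  A via A→b: +{b}
  S via S→a A: +{a}
  S via S→c c: +{c}
  S: {a,c}  A: {a,b}
round 2: (no change)
  S: {a,c}  A: {a,b}

Compute FOLLOW by fixpoint:
FOLLOW(S) := {$}
pass 1:
  S→S a: FOLLOW(S) ⊇ FIRST(a) = {a}; new: +{a}
  S→a A: FOLLOW(A) ⊇ FOLLOW(S) ⊇ {$,a}; new: +{$,a}
  FOLLOW[S]={$,a}  FOLLOW[A]={$,a}
pass 2: done
  FOLLOW[S]={$,a}  FOLLOW[A]={$,a}

FOLLOW(S) = ["$", "a"]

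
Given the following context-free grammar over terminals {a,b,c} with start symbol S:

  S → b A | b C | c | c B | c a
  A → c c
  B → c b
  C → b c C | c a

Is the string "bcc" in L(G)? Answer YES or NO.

Convert to CNF:
  S -> T0 B | T0 T2 | T1 A | T1 C | c
  A -> T0 T0
  B -> T0 T1
  C -> T0 T2 | T1 X3
  T0 -> c
  T1 -> b
  T2 -> a
  X3 -> T0 C

Fill CYK table bottom-up:
  cell(0,0) b: {T1}  orig:{}
  cell(1,1) c: {S,T0}  orig:{S}
  cell(2,2) c: {S,T0}  orig:{S}
  cell(0,1) bc: ∅
  cell(1,2) cc: {A}
  cell(0,2) bcc: {S}

S ∈ T[0,2] ⇒ YES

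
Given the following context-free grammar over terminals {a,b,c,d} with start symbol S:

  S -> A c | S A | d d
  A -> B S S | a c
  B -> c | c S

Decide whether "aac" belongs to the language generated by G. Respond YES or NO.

Convert to CNF:
  S -> A T1 | S A | T2 T2
  A -> B X3 | T0 T1
  B -> T1 S | c
  T0 -> a
  T1 -> c
  T2 -> d
  X3 -> S S

CYK table (by increasing span):
  T[0,0] 'a' = {T0}  orig:{}
  T[1,1] 'a' = {T0}  orig:{}
  T[2,2] 'c' = {B,T1}  orig:{B}
  T[0,1] 'aa' = ∅
  T[1,2] 'ac' = {A}
  T[0,2] 'aac' = ∅

S ∉ T[0,2] ⇒ NO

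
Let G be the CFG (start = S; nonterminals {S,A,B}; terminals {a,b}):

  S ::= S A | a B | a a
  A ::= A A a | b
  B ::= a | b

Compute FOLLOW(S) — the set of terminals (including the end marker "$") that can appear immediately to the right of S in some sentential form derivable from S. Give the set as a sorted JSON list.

Compute FIRST by fixpoint:
round 1:
  A via A→b: +{b}
  B via B→a: +{a}
  B via B→b: +{b}
  S via S→a B: +{a}
  FIRST(S)={a}  FIRST(A)={b}  FIRST(B)={a,b}
round 2: (no change)
  FIRST(S)={a}  FIRST(A)={b}  FIRST(B)={a,b}

Compute FOLLOW by fixpoint:
FOLLOW(S) := {$}
iter 1:
  A→A A a: FOLLOW(A) ⊇ FIRST(A) = {b}; new: +{b}
  A→A A a: FOLLOW(A) ⊇ FIRST(a) = {a}; new: +{a}
  S→S A: FOLLOW(S) ⊇ FIRST(A) = {b}; new: +{b}
  S→S A: FOLLOW(A) ⊇ FOLLOW(S) ⊇ {$,b}; new: +{$}
  S→a B: FOLLOW(B) ⊇ FOLLOW(S) ⊇ {$,b}; new: +{$,b}
  FOLLOW(S)={$,b}  FOLLOW(A)={$,a,b}  FOLLOW(B)={$,b}
iter 2: — fixpoint
  FOLLOW(S)={$,b}  FOLLOW(A)={$,a,b}  FOLLOW(B)={$,b}

FOLLOW(S) = ["$", "b"]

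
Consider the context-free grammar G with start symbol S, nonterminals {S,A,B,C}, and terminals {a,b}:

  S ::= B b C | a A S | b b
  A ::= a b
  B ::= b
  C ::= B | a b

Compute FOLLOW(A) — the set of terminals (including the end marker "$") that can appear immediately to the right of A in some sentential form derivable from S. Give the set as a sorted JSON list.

FIRST sets, iterate to fixpoint:
[1]
  A via A→a b: +{a}
  B via B→b: +{b}
  C via C→B: +{b}
  C via C→a b: +{a}
  S via S→B b C: +{b}
  S via S→a A S: +{a}
  FIRST(S)={a,b}  FIRST(A)={a}  FIRST(B)={b}  FIRST(C)={a,b}
[2] (no change)
  FIRST(S)={a,b}  FIRST(A)={a}  FIRST(B)={b}  FIRST(C)={a,b}

FOLLOW iteration:
initialize: $ ∈ FOLLOW(S)
pass 1:
  S→B b C: FOLLOW(B) ⊇ FIRST(b) = {b}; new: +{b}
  S→B b C: FOLLOW(C) ⊇ FOLLOW(S) ⊇ {$}; new: +{$}
  S→a A S: FOLLOW(A) ⊇ FIRST(S) = {a,b}; new: +{a,b}
  FOLLOW[S]={$}  FOLLOW[A]={a,b}  FOLLOW[B]={b}  FOLLOW[C]={$}
pass 2:
  C→B: FOLLOW(B) ⊇ FOLLOW(C) ⊇ {$}; new: +{$}
  FOLLOW[S]={$}  FOLLOW[A]={a,b}  FOLLOW[B]={$,b}  FOLLOW[C]={$}
pass 3: (stable)
  FOLLOW[S]={$}  FOLLOW[A]={a,b}  FOLLOW[B]={$,b}  FOLLOW[C]={$}

FOLLOW(A) = ["a", "b"]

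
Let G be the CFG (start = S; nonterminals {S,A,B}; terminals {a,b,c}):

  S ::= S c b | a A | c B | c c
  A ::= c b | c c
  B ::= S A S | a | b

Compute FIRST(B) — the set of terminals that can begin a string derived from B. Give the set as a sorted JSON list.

FIRST iteration:
round 1:
  A via A→c b: +{c}
  B via B→a: +{a}
  B via B→b: +{b}
  S via S→a A: +{a}
  S via S→c B: +{c}
  FIRST[S]={a,c}  FIRST[A]={c}  FIRST[B]={a,b}
round 2:
  B via B→S A S: +{c}
  FIRST[S]={a,c}  FIRST[A]={c}  FIRST[B]={a,b,c}
round 3: (stable)
  FIRST[S]={a,c}  FIRST[A]={c}  FIRST[B]={a,b,c}

FIRST(B) = ["a", "b", "c"]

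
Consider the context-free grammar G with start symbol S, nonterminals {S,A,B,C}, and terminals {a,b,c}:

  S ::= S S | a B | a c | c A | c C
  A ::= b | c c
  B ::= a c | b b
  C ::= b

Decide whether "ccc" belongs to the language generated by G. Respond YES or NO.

Convert to CNF:
  S -> S S | T0 A | T0 C | T1 B | T1 T0
  A -> T0 T0 | b
  B -> T1 T0 | T2 T2
  C -> b
  T0 -> c
  T1 -> a
  T2 -> b

CYK fill:
  [0..0]={T0}  "c"  orig:{}
  [1..1]={T0}  "c"  orig:{}
  [2..2]={T0}  "c"  orig:{}
  [0..1]={A}  "cc"
  [1..2]={A}  "cc"
  [0..2]={S}  "ccc"

S ∈ T[0,2] ⇒ YES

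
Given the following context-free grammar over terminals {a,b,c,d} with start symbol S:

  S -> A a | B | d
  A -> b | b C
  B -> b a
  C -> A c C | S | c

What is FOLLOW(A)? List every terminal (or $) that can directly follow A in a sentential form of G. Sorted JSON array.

FIRST iteration:
round 1:
  A via A→b: +{b}
  B via B→b a: +{b}
  C via C→A c C: +{b}
  C via C→c: +{c}
  S via S→A a: +{b}
  S via S→d: +{d}
  FIRST[S]={b,d}  FIRST[A]={b}  FIRST[B]={b}  FIRST[C]={b,c}
round 2:
  C via C→S: +{d}
  FIRST[S]={b,d}  FIRST[A]={b}  FIRST[B]={b}  FIRST[C]={b,c,d}
round 3: (no change)
  FIRST[S]={b,d}  FIRST[A]={b}  FIRST[B]={b}  FIRST[C]={b,c,d}

Compute FOLLOW by fixpoint:
FOLLOW(S) := {$}
[1]
  C→A c C: FOLLOW(A) ⊇ FIRST(c) = {c}; new: +{c}
  S→A a: FOLLOW(A) ⊇ FIRST(a) = {a}; new: +{a}
  S→B: FOLLOW(B) ⊇ FOLLOW(S) ⊇ {$}; new: +{$}
  S: {$}  A: {a,c}  B: {$}  C: {}
[2]
  A→b C: FOLLOW(C) ⊇ FOLLOW(A) ⊇ {a,c}; new: +{a,c}
  C→S: FOLLOW(S) ⊇ FOLLOW(C) ⊇ {a,c}; new: +{a,c}
  S→B: FOLLOW(B) ⊇ FOLLOW(S) ⊇ {$,a,c}; new: +{a,c}
  S: {$,a,c}  A: {a,c}  B: {$,a,c}  C: {a,c}
[3] (stable)
  S: {$,a,c}  A: {a,c}  B: {$,a,c}  C: {a,c}

FOLLOW(A) = ["a", "c"]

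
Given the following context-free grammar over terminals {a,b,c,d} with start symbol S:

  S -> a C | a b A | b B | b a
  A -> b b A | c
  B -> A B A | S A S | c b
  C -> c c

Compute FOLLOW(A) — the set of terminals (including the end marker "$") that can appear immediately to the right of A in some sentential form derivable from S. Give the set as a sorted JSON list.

FIRST sets, iterate to fixpoint:
pass 1:
  A via A→b b A: +{b}
  A via A→c: +{c}
  B via B→A B A: +{b,c}
  C via C→c c: +{c}
  S via S→a C: +{a}
  S via S→b B: +{b}
  FIRST[S]={a,b}  FIRST[A]={b,c}  FIRST[B]={b,c}  FIRST[C]={c}
pass 2:
  B via B→S A S: +{a}
  FIRST[S]={a,b}  FIRST[A]={b,c}  FIRST[B]={a,b,c}  FIRST[C]={c}
pass 3: (no change)
  FIRST[S]={a,b}  FIRST[A]={b,c}  FIRST[B]={a,b,c}  FIRST[C]={c}

Compute FOLLOW by fixpoint:
FOLLOW(S) := {$}
round 1:
  B→A B A: FOLLOW(A) ⊇ FIRST(B) = {a,b,c}; new: +{a,b,c}
  B→A B A: FOLLOW(B) ⊇ FIRST(A) = {b,c}; new: +{b,c}
  B→S A S: FOLLOW(S) ⊇ FIRST(A) = {b,c}; new: +{b,c}
  S→a C: FOLLOW(C) ⊇ FOLLOW(S) ⊇ {$,b,c}; new: +{$,b,c}
  S→a b A: FOLLOW(A) ⊇ FOLLOW(S) ⊇ {$,b,c}; new: +{$}
  S→b B: FOLLOW(B) ⊇ FOLLOW(S) ⊇ {$,b,c}; new: +{$}
  FOLLOW(S)={$,b,c}  FOLLOW(A)={$,a,b,c}  FOLLOW(B)={$,b,c}  FOLLOW(C)={$,b,c}
round 2: (stable)
  FOLLOW(S)={$,b,c}  FOLLOW(A)={$,a,b,c}  FOLLOW(B)={$,b,c}  FOLLOW(C)={$,b,c}

FOLLOW(A) = ["$", "a", "b", "c"]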